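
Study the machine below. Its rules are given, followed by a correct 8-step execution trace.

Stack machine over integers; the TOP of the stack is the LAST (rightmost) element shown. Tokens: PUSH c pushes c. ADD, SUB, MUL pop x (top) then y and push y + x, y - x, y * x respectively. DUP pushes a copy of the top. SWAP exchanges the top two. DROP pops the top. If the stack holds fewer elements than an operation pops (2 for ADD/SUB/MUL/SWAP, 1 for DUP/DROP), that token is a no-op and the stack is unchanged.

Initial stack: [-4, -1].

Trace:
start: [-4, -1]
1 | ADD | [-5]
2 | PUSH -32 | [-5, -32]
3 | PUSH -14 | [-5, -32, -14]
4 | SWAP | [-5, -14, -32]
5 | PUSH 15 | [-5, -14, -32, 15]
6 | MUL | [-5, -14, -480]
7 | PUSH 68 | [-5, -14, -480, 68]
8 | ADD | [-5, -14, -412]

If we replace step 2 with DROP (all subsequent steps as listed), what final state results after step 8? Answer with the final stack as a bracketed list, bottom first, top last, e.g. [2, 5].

(re-executing from step 2 with the substitution; state before step 2: [-5])
2 | DROP | []
3 | PUSH -14 | [-14]
4 | SWAP | [-14]
5 | PUSH 15 | [-14, 15]
6 | MUL | [-210]
7 | PUSH 68 | [-210, 68]
8 | ADD | [-142]

[-142]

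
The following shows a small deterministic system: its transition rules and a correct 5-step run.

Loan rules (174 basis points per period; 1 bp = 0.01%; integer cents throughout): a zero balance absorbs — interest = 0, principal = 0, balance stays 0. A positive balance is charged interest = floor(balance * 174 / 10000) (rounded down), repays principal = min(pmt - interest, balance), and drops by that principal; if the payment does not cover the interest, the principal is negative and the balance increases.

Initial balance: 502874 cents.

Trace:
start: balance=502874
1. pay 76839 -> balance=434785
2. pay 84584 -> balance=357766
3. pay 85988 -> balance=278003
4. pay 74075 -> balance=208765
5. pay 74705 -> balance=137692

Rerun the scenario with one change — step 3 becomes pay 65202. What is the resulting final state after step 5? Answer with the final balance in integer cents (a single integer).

159207

(re-executing from step 3 with the substitution; state before step 3: balance=357766)
3. pay 65202 -> balance=298789
4. pay 74075 -> balance=229912
5. pay 74705 -> balance=159207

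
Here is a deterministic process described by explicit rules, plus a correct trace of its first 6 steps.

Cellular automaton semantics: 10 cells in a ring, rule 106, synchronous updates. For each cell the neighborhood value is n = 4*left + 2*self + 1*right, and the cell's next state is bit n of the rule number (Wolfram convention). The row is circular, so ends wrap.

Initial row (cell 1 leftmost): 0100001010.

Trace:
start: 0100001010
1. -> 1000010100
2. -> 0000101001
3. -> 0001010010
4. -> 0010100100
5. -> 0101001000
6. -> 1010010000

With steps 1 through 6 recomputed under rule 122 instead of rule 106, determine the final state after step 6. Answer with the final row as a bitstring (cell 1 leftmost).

(re-executing steps 1..6 under rule 122; state before step 1: 0100001010)
1. -> 1010010101
2. -> 1101101011
3. -> 0111110110
4. -> 1100011111
5. -> 0110110000
6. -> 1111111000

1111111000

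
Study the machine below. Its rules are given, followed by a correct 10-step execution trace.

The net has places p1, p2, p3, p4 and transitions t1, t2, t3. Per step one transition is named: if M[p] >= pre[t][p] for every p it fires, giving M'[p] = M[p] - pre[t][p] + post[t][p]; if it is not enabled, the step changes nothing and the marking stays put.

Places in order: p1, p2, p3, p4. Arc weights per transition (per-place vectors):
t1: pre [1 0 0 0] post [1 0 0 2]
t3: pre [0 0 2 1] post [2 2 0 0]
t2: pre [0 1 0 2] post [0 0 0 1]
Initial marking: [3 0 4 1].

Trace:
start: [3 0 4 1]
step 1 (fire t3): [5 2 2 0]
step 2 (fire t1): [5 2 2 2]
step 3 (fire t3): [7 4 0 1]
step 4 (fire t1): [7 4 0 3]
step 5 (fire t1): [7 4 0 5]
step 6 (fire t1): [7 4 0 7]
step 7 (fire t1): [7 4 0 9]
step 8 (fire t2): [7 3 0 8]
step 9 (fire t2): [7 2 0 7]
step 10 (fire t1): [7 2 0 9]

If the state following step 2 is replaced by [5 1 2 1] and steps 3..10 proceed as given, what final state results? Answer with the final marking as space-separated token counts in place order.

state after step 2 := [5 1 2 1]
step 3 (fire t3): [7 3 0 0]
step 4 (fire t1): [7 3 0 2]
step 5 (fire t1): [7 3 0 4]
step 6 (fire t1): [7 3 0 6]
step 7 (fire t1): [7 3 0 8]
step 8 (fire t2): [7 2 0 7]
step 9 (fire t2): [7 1 0 6]
step 10 (fire t1): [7 1 0 8]

7 1 0 8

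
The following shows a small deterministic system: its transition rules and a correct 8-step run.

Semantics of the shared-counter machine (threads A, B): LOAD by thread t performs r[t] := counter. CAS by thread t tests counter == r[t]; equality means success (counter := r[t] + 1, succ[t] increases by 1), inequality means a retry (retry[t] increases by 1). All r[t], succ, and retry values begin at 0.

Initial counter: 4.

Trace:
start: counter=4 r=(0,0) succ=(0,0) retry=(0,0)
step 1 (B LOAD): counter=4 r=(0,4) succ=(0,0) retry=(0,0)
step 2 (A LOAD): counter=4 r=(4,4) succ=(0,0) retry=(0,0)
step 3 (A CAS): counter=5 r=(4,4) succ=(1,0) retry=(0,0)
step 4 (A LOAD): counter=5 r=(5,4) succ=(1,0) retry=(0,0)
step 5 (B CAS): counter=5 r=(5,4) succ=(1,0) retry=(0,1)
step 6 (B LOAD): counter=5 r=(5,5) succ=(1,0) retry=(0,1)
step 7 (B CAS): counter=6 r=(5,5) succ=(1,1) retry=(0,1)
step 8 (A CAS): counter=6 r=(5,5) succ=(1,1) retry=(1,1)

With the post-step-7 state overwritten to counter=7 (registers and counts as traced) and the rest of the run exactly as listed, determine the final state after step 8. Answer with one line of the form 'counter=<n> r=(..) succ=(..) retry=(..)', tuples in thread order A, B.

state after step 7 := counter=7 r=(5,5) succ=(1,1) retry=(0,1)
step 8 (A CAS): counter=7 r=(5,5) succ=(1,1) retry=(1,1)

counter=7 r=(5,5) succ=(1,1) retry=(1,1)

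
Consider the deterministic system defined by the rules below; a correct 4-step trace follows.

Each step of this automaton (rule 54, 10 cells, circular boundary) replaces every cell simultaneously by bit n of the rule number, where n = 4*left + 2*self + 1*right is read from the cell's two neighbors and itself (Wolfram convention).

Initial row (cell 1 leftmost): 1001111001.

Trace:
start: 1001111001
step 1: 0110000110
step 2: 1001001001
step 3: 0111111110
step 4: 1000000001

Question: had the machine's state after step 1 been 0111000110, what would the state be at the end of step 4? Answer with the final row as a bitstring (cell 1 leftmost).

1110000001

state after step 1 := 0111000110
step 2: 1000101001
step 3: 0101111110
step 4: 1110000001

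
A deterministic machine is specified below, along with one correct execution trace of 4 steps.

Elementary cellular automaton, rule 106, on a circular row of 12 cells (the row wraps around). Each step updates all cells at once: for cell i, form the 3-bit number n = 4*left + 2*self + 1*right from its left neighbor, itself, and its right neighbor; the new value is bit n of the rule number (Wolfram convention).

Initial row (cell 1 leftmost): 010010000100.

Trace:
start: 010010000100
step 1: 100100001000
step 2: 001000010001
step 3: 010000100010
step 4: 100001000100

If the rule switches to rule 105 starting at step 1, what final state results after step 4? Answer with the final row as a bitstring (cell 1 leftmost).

100010001000

(re-executing steps 1..4 under rule 105; state before step 1: 010010000100)
step 1: 000000110001
step 2: 011110110100
step 3: 010011111001
step 4: 100010001000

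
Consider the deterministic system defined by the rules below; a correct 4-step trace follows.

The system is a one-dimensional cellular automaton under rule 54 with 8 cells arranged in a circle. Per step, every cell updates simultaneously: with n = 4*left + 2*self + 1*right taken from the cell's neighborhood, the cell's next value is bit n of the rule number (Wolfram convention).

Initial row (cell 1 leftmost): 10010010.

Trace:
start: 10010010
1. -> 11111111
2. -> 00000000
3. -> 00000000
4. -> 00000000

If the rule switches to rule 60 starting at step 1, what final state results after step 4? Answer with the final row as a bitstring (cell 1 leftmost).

10111011

(re-executing steps 1..4 under rule 60; state before step 1: 10010010)
1. -> 11011011
2. -> 00110110
3. -> 00101101
4. -> 10111011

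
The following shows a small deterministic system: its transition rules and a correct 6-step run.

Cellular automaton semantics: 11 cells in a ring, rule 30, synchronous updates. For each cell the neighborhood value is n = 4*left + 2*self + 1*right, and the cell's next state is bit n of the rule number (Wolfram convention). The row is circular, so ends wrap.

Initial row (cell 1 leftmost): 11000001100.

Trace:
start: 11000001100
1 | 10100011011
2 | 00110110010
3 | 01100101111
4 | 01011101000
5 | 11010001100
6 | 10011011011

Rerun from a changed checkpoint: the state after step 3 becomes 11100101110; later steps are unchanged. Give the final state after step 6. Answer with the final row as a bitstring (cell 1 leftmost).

state after step 3 := 11100101110
4 | 10011101000
5 | 11110001101
6 | 00001011001

00001011001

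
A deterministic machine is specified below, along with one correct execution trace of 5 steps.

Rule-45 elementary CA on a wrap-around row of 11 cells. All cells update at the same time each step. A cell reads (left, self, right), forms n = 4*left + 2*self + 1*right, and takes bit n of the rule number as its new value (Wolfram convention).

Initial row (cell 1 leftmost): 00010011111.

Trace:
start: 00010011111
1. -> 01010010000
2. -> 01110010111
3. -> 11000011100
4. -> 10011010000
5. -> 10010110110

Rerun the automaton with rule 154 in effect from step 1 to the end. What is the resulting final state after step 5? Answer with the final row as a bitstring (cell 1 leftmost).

(re-executing steps 1..5 under rule 154; state before step 1: 00010011111)
1. -> 10101111110
2. -> 00001111100
3. -> 00011111010
4. -> 00111110001
5. -> 11111101010

11111101010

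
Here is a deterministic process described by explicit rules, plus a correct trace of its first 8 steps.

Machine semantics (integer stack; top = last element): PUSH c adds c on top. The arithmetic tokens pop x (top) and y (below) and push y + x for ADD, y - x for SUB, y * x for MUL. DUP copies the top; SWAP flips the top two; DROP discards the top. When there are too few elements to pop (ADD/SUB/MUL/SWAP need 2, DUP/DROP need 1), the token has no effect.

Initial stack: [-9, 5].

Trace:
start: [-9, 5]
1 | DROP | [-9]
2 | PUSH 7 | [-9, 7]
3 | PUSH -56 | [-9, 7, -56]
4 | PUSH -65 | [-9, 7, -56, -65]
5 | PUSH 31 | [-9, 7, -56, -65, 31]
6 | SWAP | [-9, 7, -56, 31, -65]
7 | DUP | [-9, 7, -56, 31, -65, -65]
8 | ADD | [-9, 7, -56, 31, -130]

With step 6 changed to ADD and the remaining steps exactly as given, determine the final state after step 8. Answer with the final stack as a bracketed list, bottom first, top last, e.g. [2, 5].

[-9, 7, -56, -68]

(re-executing from step 6 with the substitution; state before step 6: [-9, 7, -56, -65, 31])
6 | ADD | [-9, 7, -56, -34]
7 | DUP | [-9, 7, -56, -34, -34]
8 | ADD | [-9, 7, -56, -68]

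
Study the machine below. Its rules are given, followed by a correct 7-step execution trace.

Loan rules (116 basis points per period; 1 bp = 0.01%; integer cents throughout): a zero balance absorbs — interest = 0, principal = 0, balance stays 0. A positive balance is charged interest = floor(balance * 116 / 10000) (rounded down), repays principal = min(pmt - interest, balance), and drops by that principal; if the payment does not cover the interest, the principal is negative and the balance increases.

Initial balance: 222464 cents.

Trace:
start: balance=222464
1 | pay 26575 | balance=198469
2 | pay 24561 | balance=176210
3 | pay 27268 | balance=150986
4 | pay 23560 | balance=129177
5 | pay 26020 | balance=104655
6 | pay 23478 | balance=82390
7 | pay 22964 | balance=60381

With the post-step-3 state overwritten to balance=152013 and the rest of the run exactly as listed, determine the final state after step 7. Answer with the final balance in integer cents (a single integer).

state after step 3 := balance=152013
4 | pay 23560 | balance=130216
5 | pay 26020 | balance=105706
6 | pay 23478 | balance=83454
7 | pay 22964 | balance=61458

61458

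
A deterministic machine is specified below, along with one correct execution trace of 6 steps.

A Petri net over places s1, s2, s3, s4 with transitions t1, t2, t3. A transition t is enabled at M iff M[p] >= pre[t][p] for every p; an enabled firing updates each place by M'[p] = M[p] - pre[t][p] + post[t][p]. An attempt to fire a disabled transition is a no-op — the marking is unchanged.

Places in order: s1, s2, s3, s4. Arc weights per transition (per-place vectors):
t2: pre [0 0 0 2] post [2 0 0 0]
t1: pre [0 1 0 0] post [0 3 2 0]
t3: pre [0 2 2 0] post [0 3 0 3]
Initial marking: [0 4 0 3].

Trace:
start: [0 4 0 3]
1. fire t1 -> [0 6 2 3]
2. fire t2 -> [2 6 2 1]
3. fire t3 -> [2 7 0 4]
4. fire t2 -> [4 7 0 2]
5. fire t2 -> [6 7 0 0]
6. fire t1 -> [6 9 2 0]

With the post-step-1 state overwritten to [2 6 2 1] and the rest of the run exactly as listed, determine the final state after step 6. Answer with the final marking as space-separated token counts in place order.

state after step 1 := [2 6 2 1]
2. fire t2 -> [2 6 2 1]
3. fire t3 -> [2 7 0 4]
4. fire t2 -> [4 7 0 2]
5. fire t2 -> [6 7 0 0]
6. fire t1 -> [6 9 2 0]

6 9 2 0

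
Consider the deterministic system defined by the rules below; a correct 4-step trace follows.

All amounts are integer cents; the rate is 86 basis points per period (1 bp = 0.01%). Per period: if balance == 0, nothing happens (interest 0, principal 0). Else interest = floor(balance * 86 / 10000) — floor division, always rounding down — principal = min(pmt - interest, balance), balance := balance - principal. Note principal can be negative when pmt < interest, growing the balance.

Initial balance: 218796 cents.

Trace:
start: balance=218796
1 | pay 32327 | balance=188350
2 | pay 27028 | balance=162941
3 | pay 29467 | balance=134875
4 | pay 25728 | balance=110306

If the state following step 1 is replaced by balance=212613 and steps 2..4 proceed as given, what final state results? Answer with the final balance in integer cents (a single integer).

135201

state after step 1 := balance=212613
2 | pay 27028 | balance=187413
3 | pay 29467 | balance=159557
4 | pay 25728 | balance=135201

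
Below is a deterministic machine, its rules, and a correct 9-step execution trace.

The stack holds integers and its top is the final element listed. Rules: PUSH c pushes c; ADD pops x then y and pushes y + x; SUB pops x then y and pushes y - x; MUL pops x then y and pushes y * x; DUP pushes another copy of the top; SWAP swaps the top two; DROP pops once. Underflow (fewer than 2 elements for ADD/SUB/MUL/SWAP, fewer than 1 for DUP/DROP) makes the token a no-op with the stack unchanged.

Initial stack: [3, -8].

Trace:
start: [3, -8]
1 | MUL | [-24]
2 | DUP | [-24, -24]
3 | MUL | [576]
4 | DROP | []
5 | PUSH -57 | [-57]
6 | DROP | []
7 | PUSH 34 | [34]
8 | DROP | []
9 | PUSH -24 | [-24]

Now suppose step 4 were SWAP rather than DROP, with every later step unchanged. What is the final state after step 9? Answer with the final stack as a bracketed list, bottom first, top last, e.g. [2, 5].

(re-executing from step 4 with the substitution; state before step 4: [576])
4 | SWAP | [576]
5 | PUSH -57 | [576, -57]
6 | DROP | [576]
7 | PUSH 34 | [576, 34]
8 | DROP | [576]
9 | PUSH -24 | [576, -24]

[576, -24]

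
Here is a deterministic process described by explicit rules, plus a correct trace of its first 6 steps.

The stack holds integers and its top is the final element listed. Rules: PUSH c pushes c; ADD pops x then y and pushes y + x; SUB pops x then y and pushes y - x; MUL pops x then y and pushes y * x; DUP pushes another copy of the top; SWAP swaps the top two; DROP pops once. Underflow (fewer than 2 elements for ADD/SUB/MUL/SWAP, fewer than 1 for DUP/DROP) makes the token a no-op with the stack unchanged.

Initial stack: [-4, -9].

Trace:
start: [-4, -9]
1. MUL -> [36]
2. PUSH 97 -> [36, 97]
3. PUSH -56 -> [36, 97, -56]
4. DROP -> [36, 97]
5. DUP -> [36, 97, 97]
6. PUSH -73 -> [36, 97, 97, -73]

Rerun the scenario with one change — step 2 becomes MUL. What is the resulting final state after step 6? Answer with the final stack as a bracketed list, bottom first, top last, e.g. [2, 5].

(re-executing from step 2 with the substitution; state before step 2: [36])
2. MUL -> [36]
3. PUSH -56 -> [36, -56]
4. DROP -> [36]
5. DUP -> [36, 36]
6. PUSH -73 -> [36, 36, -73]

[36, 36, -73]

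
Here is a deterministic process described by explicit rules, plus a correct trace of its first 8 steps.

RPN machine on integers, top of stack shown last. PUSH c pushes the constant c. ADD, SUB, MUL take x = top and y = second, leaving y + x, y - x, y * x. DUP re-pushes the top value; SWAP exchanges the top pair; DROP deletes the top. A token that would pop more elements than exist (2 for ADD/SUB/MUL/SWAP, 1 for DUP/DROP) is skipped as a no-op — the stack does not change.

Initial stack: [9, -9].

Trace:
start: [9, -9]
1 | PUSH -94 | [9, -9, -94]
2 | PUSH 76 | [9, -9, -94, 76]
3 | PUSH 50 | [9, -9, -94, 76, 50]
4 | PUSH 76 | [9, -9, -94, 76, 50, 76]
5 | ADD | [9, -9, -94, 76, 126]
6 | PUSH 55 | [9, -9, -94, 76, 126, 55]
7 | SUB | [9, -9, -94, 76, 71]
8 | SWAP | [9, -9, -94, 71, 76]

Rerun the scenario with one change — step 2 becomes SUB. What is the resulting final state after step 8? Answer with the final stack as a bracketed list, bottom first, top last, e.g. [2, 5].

[9, 71, 85]

(re-executing from step 2 with the substitution; state before step 2: [9, -9, -94])
2 | SUB | [9, 85]
3 | PUSH 50 | [9, 85, 50]
4 | PUSH 76 | [9, 85, 50, 76]
5 | ADD | [9, 85, 126]
6 | PUSH 55 | [9, 85, 126, 55]
7 | SUB | [9, 85, 71]
8 | SWAP | [9, 71, 85]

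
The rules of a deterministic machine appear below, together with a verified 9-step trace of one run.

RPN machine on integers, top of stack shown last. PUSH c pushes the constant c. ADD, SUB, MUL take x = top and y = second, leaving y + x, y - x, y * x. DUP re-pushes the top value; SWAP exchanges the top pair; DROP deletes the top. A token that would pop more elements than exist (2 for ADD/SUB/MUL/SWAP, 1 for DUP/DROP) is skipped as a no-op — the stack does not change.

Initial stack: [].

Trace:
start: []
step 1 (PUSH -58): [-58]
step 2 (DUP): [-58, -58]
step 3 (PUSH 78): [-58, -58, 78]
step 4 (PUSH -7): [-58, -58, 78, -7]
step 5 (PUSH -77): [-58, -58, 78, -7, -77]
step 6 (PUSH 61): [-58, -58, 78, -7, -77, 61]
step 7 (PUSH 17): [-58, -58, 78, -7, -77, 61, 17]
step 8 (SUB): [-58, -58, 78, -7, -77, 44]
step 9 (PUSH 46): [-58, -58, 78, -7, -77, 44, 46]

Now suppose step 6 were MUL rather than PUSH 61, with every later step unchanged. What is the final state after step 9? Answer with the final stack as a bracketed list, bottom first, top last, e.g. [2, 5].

[-58, -58, 78, 522, 46]

(re-executing from step 6 with the substitution; state before step 6: [-58, -58, 78, -7, -77])
step 6 (MUL): [-58, -58, 78, 539]
step 7 (PUSH 17): [-58, -58, 78, 539, 17]
step 8 (SUB): [-58, -58, 78, 522]
step 9 (PUSH 46): [-58, -58, 78, 522, 46]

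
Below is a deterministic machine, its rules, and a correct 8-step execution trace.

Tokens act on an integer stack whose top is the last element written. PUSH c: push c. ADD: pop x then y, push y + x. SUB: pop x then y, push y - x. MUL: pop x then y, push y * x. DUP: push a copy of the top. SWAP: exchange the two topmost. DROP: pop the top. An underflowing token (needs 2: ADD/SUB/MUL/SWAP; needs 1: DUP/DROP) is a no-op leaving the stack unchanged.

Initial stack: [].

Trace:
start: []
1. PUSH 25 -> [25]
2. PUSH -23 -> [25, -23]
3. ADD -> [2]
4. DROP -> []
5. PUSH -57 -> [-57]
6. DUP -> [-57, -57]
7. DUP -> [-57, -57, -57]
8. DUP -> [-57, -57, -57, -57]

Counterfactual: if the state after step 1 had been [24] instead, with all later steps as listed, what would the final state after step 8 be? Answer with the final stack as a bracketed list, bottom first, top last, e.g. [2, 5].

state after step 1 := [24]
2. PUSH -23 -> [24, -23]
3. ADD -> [1]
4. DROP -> []
5. PUSH -57 -> [-57]
6. DUP -> [-57, -57]
7. DUP -> [-57, -57, -57]
8. DUP -> [-57, -57, -57, -57]

[-57, -57, -57, -57]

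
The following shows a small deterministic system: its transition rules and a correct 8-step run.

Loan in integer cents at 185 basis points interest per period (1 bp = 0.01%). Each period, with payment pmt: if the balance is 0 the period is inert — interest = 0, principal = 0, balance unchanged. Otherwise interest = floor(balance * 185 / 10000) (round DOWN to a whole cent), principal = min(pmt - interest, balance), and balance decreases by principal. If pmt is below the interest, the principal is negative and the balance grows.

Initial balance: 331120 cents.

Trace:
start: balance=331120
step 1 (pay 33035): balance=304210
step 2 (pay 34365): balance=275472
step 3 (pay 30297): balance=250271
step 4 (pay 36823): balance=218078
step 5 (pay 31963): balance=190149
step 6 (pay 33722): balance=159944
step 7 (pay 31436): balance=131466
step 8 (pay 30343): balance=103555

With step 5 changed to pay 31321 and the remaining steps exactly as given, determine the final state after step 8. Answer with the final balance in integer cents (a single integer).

(re-executing from step 5 with the substitution; state before step 5: balance=218078)
step 5 (pay 31321): balance=190791
step 6 (pay 33722): balance=160598
step 7 (pay 31436): balance=132133
step 8 (pay 30343): balance=104234

104234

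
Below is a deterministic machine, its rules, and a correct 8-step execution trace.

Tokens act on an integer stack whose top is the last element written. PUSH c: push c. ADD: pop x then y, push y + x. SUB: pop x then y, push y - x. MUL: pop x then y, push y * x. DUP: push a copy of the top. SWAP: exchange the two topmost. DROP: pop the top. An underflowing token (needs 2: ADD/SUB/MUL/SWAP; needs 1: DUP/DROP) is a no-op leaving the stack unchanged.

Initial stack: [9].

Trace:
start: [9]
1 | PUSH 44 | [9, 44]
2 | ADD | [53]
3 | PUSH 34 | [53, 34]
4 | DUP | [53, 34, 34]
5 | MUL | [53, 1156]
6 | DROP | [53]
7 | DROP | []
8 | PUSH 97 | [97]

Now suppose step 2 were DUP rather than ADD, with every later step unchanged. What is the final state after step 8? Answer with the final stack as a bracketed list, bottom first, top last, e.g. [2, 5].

(re-executing from step 2 with the substitution; state before step 2: [9, 44])
2 | DUP | [9, 44, 44]
3 | PUSH 34 | [9, 44, 44, 34]
4 | DUP | [9, 44, 44, 34, 34]
5 | MUL | [9, 44, 44, 1156]
6 | DROP | [9, 44, 44]
7 | DROP | [9, 44]
8 | PUSH 97 | [9, 44, 97]

[9, 44, 97]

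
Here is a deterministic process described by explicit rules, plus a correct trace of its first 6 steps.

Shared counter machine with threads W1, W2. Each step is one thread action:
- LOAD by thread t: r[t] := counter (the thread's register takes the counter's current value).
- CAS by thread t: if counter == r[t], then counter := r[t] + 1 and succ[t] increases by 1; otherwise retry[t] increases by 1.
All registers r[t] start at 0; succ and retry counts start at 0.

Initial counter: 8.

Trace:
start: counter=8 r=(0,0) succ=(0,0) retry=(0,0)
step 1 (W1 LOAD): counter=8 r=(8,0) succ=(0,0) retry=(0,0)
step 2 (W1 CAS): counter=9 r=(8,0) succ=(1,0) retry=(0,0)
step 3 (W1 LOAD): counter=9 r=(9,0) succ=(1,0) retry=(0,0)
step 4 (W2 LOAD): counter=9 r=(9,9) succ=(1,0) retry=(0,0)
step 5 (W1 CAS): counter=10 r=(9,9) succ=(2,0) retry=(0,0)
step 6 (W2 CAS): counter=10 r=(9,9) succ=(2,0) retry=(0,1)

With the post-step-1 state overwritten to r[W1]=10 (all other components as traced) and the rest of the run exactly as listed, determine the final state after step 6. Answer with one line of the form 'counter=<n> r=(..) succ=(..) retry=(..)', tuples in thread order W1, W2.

state after step 1 := counter=8 r=(10,0) succ=(0,0) retry=(0,0)
step 2 (W1 CAS): counter=8 r=(10,0) succ=(0,0) retry=(1,0)
step 3 (W1 LOAD): counter=8 r=(8,0) succ=(0,0) retry=(1,0)
step 4 (W2 LOAD): counter=8 r=(8,8) succ=(0,0) retry=(1,0)
step 5 (W1 CAS): counter=9 r=(8,8) succ=(1,0) retry=(1,0)
step 6 (W2 CAS): counter=9 r=(8,8) succ=(1,0) retry=(1,1)

counter=9 r=(8,8) succ=(1,0) retry=(1,1)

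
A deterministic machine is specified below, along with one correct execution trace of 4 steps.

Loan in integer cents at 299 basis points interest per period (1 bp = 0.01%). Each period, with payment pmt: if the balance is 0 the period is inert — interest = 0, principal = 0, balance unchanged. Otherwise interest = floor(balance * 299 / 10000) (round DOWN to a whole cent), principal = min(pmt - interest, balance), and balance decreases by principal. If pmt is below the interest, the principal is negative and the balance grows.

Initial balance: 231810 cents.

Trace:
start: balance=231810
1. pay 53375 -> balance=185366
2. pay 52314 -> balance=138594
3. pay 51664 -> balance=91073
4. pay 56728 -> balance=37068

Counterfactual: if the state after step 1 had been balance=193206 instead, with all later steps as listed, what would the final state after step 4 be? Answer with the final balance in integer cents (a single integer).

state after step 1 := balance=193206
2. pay 52314 -> balance=146668
3. pay 51664 -> balance=99389
4. pay 56728 -> balance=45632

45632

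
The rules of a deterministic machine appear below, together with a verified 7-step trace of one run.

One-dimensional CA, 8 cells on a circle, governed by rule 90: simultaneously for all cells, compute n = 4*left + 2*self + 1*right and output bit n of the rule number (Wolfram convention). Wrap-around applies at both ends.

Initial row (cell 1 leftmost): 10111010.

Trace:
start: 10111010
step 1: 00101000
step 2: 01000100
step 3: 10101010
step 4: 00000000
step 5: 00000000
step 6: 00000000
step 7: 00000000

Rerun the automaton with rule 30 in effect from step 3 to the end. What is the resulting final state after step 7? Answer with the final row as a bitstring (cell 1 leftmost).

(re-executing steps 3..7 under rule 30; state before step 3: 01000100)
step 3: 11101110
step 4: 10001000
step 5: 11011101
step 6: 00010001
step 7: 10111011

10111011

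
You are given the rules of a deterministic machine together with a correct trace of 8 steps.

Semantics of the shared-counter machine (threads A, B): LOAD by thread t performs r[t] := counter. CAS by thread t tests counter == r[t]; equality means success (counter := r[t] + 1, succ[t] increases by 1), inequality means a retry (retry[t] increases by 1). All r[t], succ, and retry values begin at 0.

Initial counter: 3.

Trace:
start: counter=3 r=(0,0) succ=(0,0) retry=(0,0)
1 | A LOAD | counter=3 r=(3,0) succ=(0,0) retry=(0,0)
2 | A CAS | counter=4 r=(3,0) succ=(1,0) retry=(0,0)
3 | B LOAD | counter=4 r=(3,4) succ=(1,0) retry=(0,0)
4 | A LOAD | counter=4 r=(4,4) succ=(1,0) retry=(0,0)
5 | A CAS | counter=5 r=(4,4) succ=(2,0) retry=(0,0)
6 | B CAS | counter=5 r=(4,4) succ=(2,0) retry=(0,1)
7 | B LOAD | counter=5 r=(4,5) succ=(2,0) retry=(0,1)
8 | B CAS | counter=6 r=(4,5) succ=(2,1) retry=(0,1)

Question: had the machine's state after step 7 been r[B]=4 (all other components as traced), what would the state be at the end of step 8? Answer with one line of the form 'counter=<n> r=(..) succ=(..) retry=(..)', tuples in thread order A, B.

counter=5 r=(4,4) succ=(2,0) retry=(0,2)

state after step 7 := counter=5 r=(4,4) succ=(2,0) retry=(0,1)
8 | B CAS | counter=5 r=(4,4) succ=(2,0) retry=(0,2)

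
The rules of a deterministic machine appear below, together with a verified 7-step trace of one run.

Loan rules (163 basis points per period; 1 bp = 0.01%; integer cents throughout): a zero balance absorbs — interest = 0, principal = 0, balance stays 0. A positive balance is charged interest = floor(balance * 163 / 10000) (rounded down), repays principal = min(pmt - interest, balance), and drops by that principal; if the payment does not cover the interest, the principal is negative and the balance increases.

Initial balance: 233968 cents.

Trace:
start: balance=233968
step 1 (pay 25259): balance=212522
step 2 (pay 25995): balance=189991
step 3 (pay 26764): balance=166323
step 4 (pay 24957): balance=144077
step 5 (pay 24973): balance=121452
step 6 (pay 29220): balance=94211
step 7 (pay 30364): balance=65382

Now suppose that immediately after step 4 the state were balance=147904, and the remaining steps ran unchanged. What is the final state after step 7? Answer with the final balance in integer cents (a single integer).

state after step 4 := balance=147904
step 5 (pay 24973): balance=125341
step 6 (pay 29220): balance=98164
step 7 (pay 30364): balance=69400

69400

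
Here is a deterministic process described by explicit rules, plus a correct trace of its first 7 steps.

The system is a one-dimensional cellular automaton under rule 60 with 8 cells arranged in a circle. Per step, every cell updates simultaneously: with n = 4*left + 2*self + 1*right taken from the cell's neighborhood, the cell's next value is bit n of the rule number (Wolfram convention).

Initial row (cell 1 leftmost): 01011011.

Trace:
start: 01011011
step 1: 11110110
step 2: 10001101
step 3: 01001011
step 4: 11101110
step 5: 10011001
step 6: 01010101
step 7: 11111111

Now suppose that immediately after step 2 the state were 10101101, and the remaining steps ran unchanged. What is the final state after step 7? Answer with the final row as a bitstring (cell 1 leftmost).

11001100

state after step 2 := 10101101
step 3: 01111011
step 4: 11000110
step 5: 10100101
step 6: 01110111
step 7: 11001100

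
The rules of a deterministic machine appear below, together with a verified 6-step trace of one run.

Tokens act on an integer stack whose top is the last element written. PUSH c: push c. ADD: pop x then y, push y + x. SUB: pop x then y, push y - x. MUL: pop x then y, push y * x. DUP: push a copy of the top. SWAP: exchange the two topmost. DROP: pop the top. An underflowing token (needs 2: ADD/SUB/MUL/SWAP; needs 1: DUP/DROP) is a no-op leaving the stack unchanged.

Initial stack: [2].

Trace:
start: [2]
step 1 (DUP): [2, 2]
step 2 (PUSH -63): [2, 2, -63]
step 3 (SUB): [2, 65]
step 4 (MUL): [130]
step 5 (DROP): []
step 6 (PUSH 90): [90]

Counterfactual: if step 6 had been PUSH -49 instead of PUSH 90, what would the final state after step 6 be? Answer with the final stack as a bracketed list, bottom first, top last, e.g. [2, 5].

(re-executing from step 6 with the substitution; state before step 6: [])
step 6 (PUSH -49): [-49]

[-49]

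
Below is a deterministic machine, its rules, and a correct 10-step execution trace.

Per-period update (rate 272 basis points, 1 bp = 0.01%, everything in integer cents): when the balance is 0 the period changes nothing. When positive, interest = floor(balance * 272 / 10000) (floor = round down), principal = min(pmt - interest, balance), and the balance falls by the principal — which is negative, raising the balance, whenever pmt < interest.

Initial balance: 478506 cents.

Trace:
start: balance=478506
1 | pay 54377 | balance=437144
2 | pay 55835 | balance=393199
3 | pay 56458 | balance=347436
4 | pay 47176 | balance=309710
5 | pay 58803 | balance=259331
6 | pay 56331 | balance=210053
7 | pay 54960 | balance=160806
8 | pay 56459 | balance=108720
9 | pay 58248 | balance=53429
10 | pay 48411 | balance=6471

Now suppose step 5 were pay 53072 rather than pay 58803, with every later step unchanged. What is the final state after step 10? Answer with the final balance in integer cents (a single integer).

(re-executing from step 5 with the substitution; state before step 5: balance=309710)
5 | pay 53072 | balance=265062
6 | pay 56331 | balance=215940
7 | pay 54960 | balance=166853
8 | pay 56459 | balance=114932
9 | pay 58248 | balance=59810
10 | pay 48411 | balance=13025

13025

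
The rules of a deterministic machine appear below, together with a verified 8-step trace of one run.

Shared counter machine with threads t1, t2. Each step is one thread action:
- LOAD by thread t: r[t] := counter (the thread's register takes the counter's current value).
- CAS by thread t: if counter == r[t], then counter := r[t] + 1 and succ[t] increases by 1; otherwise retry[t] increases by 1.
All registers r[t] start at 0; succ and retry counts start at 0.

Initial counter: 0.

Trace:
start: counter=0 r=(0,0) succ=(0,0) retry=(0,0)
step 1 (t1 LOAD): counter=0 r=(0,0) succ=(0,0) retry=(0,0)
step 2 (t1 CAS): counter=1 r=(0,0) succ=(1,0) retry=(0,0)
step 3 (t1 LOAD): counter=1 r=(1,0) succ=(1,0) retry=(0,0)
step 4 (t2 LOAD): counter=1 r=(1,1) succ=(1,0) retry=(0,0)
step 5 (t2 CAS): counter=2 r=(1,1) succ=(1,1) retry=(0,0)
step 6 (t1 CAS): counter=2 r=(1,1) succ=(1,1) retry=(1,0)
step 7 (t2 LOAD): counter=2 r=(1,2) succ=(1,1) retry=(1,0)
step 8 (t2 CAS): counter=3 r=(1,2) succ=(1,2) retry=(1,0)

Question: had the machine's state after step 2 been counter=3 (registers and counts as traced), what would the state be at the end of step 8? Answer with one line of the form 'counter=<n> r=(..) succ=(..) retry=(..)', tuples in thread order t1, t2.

state after step 2 := counter=3 r=(0,0) succ=(1,0) retry=(0,0)
step 3 (t1 LOAD): counter=3 r=(3,0) succ=(1,0) retry=(0,0)
step 4 (t2 LOAD): counter=3 r=(3,3) succ=(1,0) retry=(0,0)
step 5 (t2 CAS): counter=4 r=(3,3) succ=(1,1) retry=(0,0)
step 6 (t1 CAS): counter=4 r=(3,3) succ=(1,1) retry=(1,0)
step 7 (t2 LOAD): counter=4 r=(3,4) succ=(1,1) retry=(1,0)
step 8 (t2 CAS): counter=5 r=(3,4) succ=(1,2) retry=(1,0)

counter=5 r=(3,4) succ=(1,2) retry=(1,0)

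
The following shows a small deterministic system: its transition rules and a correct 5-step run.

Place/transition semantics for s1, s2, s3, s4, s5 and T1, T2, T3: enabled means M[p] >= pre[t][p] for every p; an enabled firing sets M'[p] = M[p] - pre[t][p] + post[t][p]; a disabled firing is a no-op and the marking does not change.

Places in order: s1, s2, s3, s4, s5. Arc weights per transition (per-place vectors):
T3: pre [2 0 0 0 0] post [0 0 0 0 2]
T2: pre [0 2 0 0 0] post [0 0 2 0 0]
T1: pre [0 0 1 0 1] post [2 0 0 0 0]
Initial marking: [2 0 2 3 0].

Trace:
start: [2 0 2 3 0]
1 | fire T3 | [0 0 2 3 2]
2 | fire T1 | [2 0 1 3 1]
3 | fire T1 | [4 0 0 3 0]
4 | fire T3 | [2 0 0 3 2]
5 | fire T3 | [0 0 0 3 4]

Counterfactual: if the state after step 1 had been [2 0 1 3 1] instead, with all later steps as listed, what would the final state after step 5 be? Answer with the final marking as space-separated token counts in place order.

0 0 0 3 4

state after step 1 := [2 0 1 3 1]
2 | fire T1 | [4 0 0 3 0]
3 | fire T1 | [4 0 0 3 0]
4 | fire T3 | [2 0 0 3 2]
5 | fire T3 | [0 0 0 3 4]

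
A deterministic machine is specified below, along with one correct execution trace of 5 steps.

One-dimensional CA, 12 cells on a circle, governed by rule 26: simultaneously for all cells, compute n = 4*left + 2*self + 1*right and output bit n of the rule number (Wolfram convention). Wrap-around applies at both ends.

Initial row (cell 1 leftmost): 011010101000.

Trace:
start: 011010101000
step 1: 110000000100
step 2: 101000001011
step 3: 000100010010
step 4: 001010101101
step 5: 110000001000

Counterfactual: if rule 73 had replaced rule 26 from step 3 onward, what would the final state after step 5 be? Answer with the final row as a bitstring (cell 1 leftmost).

(re-executing steps 3..5 under rule 73; state before step 3: 101000001011)
step 3: 100011100010
step 4: 001010101000
step 5: 100000000011

100000000011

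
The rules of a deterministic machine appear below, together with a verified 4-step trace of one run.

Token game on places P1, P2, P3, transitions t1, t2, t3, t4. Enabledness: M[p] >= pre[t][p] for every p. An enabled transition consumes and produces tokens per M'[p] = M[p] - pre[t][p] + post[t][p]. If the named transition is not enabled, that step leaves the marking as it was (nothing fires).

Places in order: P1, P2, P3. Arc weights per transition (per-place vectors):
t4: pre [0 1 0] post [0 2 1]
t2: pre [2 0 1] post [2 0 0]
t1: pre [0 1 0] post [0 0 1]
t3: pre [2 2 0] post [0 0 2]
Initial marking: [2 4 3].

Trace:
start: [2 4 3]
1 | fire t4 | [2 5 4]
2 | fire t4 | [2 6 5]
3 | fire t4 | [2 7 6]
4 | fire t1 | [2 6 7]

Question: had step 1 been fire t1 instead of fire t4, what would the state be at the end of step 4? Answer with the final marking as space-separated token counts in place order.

(re-executing from step 1 with the substitution; state before step 1: [2 4 3])
1 | fire t1 | [2 3 4]
2 | fire t4 | [2 4 5]
3 | fire t4 | [2 5 6]
4 | fire t1 | [2 4 7]

2 4 7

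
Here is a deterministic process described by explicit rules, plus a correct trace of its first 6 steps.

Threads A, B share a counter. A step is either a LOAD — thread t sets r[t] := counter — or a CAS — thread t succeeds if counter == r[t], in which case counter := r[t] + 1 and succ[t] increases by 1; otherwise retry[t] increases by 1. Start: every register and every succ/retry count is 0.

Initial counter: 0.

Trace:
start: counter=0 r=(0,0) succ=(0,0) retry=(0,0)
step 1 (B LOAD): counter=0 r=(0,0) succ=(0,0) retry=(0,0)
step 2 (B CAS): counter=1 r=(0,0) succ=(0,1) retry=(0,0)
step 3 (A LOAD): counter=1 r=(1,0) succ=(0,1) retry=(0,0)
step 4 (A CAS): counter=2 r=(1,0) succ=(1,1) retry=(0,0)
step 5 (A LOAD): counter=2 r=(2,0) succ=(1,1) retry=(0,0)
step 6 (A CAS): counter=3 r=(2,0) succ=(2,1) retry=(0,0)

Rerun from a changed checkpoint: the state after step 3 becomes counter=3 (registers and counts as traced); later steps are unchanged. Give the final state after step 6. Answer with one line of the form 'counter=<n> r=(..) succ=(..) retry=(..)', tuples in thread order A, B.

state after step 3 := counter=3 r=(1,0) succ=(0,1) retry=(0,0)
step 4 (A CAS): counter=3 r=(1,0) succ=(0,1) retry=(1,0)
step 5 (A LOAD): counter=3 r=(3,0) succ=(0,1) retry=(1,0)
step 6 (A CAS): counter=4 r=(3,0) succ=(1,1) retry=(1,0)

counter=4 r=(3,0) succ=(1,1) retry=(1,0)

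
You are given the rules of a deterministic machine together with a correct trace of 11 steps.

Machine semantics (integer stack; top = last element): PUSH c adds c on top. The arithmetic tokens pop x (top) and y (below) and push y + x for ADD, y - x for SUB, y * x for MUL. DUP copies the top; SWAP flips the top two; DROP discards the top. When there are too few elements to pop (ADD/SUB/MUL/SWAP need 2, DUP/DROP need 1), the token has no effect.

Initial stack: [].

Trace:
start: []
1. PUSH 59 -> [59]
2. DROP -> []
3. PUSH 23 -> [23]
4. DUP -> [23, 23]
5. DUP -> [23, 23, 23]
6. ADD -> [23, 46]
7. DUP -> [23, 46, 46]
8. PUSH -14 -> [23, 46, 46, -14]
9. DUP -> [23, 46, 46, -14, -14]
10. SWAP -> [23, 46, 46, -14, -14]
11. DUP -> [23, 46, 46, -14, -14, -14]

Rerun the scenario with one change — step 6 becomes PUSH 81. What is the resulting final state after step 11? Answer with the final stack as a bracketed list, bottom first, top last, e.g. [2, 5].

(re-executing from step 6 with the substitution; state before step 6: [23, 23, 23])
6. PUSH 81 -> [23, 23, 23, 81]
7. DUP -> [23, 23, 23, 81, 81]
8. PUSH -14 -> [23, 23, 23, 81, 81, -14]
9. DUP -> [23, 23, 23, 81, 81, -14, -14]
10. SWAP -> [23, 23, 23, 81, 81, -14, -14]
11. DUP -> [23, 23, 23, 81, 81, -14, -14, -14]

[23, 23, 23, 81, 81, -14, -14, -14]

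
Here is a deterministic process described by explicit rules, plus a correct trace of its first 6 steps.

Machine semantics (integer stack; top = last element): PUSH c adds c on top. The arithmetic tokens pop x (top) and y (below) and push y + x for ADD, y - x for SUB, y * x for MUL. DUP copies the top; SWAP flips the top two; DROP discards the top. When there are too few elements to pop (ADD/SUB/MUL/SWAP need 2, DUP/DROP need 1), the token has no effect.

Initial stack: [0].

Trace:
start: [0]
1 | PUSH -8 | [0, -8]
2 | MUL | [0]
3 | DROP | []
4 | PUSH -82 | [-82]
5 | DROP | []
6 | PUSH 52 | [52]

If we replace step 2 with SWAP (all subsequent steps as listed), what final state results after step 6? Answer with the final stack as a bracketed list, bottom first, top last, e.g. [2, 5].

[-8, 52]

(re-executing from step 2 with the substitution; state before step 2: [0, -8])
2 | SWAP | [-8, 0]
3 | DROP | [-8]
4 | PUSH -82 | [-8, -82]
5 | DROP | [-8]
6 | PUSH 52 | [-8, 52]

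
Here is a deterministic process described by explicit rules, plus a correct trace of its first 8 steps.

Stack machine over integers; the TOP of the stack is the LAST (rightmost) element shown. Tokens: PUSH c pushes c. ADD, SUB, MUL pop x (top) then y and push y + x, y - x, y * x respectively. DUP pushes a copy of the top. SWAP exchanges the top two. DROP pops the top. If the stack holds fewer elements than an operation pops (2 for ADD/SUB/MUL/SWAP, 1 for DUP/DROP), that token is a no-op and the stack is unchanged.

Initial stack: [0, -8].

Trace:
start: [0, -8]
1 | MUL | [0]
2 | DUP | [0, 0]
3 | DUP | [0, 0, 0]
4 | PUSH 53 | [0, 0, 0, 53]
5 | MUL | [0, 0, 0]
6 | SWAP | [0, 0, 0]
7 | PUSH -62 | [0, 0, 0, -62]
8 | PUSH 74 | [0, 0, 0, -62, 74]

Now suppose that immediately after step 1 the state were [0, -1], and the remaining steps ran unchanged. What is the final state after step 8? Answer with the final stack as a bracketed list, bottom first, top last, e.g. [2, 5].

state after step 1 := [0, -1]
2 | DUP | [0, -1, -1]
3 | DUP | [0, -1, -1, -1]
4 | PUSH 53 | [0, -1, -1, -1, 53]
5 | MUL | [0, -1, -1, -53]
6 | SWAP | [0, -1, -53, -1]
7 | PUSH -62 | [0, -1, -53, -1, -62]
8 | PUSH 74 | [0, -1, -53, -1, -62, 74]

[0, -1, -53, -1, -62, 74]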